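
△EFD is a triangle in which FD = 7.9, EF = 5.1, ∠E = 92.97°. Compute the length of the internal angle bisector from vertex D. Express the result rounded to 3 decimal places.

Law of sines: sin D = EF·sin E/FD ≈ 0.64470.
Since FD ≥ EF, only the acute value applies: ∠D ≈ 40.14°.
Then ∠F = 180° − ∠E − ∠D ≈ 46.89°.
Law of sines gives DE = FD·sin F/sin E ≈ 5.7748.
The bisector from D has length 2·FD·DE·cos(∠D/2)/(FD+DE) ≈ 6.267.

t_D ≈ 6.267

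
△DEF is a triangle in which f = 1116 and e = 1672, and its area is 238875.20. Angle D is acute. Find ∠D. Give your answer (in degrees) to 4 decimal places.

14.8350

From area = ½·e·f·sin D, we get sin D = 2·area/(e·f) ≈ 0.25604.
Taking the acute solution, ∠D ≈ 14.83°.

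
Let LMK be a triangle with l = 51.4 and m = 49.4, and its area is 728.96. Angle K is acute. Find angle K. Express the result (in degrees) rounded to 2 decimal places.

∠K ≈ 35.04°

From area = ½·l·m·sin K, we get sin K = 2·area/(l·m) ≈ 0.57417.
Taking the acute solution, ∠K ≈ 35.04°.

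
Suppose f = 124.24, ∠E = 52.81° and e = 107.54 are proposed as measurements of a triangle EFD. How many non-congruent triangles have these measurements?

2

f·sin E = 124.24·sin(52.81°) ≈ 98.97.
Since f sin E < e < f (98.97 < 107.54 < 124.24), two triangles exist.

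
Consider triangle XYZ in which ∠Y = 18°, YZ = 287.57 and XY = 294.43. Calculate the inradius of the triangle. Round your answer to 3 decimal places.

r ≈ 38.860

By the law of cosines, ZX² = XY² + YZ² − 2·XY·YZ·cos Y = 8335.1, so ZX ≈ 91.297.
Area = ½·XY·YZ·sin Y ≈ 13082.
Semiperimeter s = (287.57+91.297+294.43)/2 = 336.65.
Inradius = area/s = 13082/336.65 ≈ 38.86.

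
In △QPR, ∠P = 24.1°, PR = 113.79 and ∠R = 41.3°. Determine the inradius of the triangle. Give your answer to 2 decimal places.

15.51

The third angle is ∠Q = 180° − ∠P − ∠R = 114.60°.
Law of sines: RQ = PR·sin P/sin Q ≈ 51.102.
Law of sines: QP = PR·sin R/sin Q ≈ 82.599.
Area = ½·PR·RQ·sin R ≈ 1918.9.
Semiperimeter s = (113.79+51.102+82.599)/2 = 123.75.
Inradius = area/s = 1918.9/123.75 ≈ 15.507.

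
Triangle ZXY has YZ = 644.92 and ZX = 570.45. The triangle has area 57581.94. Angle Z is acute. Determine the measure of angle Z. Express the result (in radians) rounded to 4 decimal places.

From area = ½·YZ·ZX·sin Z, we get sin Z = 2·area/(YZ·ZX) ≈ 0.31303.
Taking the acute solution, ∠Z ≈ 0.3184 rad.

∠Z ≈ 0.3184 rad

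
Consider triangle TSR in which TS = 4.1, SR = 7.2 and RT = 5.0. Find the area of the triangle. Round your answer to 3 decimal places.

area ≈ 9.939

Semiperimeter s = (7.2 + 5 + 4.1)/2 = 8.15.
Heron's formula: area = √(8.15·0.95·3.15·4.05) ≈ 9.9386.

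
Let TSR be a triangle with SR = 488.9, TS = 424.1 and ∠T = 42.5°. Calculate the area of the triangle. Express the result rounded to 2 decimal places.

area ≈ 101545.38

Law of sines: sin R = TS·sin T/SR ≈ 0.58605.
Since SR ≥ TS, only the acute value applies: ∠R ≈ 35.88°.
Then ∠S = 180° − ∠T − ∠R ≈ 101.62°.
Law of sines gives RT = SR·sin S/sin T ≈ 708.82.
Area = ½·SR·TS·sin S ≈ 1.0155e+05.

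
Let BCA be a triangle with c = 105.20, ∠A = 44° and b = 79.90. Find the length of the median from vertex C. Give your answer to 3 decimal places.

55.717

By the law of cosines, a² = b² + c² − 2·b·c·cos A = 5358.3, so a ≈ 73.2.
Median from C: ½√(2·a² + 2·b² − c²) ≈ 55.717.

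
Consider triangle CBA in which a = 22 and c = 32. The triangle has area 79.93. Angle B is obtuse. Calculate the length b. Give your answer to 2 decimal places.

53.66

From area = ½·a·c·sin B, we get sin B = 2·area/(a·c) ≈ 0.22707.
Taking the obtuse solution, ∠B ≈ 166.88°.
Law of cosines then gives b ≈ 53.658.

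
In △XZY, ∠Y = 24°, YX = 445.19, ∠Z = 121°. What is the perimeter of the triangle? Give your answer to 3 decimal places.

The third angle is ∠X = 180° − ∠Z − ∠Y = 35.00°.
Law of sines: ZY = YX·sin X/sin Z ≈ 297.9.
Law of sines: XZ = YX·sin Y/sin Z ≈ 211.25.
Semiperimeter s = (297.9+445.19+211.25)/2 = 477.17.
Perimeter = 297.9 + 445.19 + 211.25 = 954.34.

perimeter ≈ 954.339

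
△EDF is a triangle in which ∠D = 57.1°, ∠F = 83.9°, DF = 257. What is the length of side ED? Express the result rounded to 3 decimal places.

The third angle is ∠E = 180° − ∠D − ∠F = 39.00°.
Law of sines: ED = DF·sin F/sin E ≈ 406.06.

406.065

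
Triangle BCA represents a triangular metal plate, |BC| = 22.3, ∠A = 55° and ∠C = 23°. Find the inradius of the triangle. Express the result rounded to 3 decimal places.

The third angle is ∠B = 180° − ∠C − ∠A = 102.00°.
Law of sines: |CA| = |BC|·sin B/sin A ≈ 26.628.
Law of sines: |AB| = |BC|·sin C/sin A ≈ 10.637.
Area = ½·|BC|·|CA|·sin C ≈ 116.01.
Semiperimeter s = (26.628+10.637+22.3)/2 = 29.783.
Inradius = area/s = 116.01/29.783 ≈ 3.8952.

r ≈ 3.895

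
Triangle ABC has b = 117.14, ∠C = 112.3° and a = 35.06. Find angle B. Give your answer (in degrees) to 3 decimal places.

By the law of cosines, c² = a² + b² − 2·a·b·cos C = 18068, so c ≈ 134.42.
Law of cosines again: cos B = (c² + a² − b²)/(2·c·a) ≈ 0.59152, so ∠B ≈ 53.74°.

∠B ≈ 53.735°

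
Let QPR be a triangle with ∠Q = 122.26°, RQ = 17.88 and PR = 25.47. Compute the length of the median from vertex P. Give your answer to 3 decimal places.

m_P ≈ 17.448

Law of sines: sin P = RQ·sin Q/PR ≈ 0.59364.
Since PR ≥ RQ, only the acute value applies: ∠P ≈ 36.42°.
Then ∠R = 180° − ∠Q − ∠P ≈ 21.32°.
Law of sines gives QP = PR·sin R/sin Q ≈ 10.953.
Median from P: ½√(2·QP² + 2·PR² − RQ²) ≈ 17.448.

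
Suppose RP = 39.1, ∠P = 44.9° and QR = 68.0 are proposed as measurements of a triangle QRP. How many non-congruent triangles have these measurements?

1

RP·sin P = 39.1·sin(44.9°) ≈ 27.6.
Since QR ≥ RP, exactly one triangle exists.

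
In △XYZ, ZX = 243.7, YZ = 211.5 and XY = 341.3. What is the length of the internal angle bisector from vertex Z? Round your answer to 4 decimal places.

By the law of cosines, cos Z = (YZ² + ZX² − XY²) / (2·YZ·ZX) ≈ -0.11994, so ∠Z ≈ 96.89°.
The bisector from Z has length 2·YZ·ZX·cos(∠Z/2)/(YZ+ZX) ≈ 150.22.

t_Z ≈ 150.2227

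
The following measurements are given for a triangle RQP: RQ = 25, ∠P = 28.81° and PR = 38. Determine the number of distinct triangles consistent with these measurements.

PR·sin P = 38·sin(28.81°) ≈ 18.31.
Since PR sin P < RQ < PR (18.31 < 25 < 38), two triangles exist.

2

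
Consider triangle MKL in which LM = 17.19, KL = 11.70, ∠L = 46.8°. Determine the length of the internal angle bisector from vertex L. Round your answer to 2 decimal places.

t_L ≈ 12.78

By the law of cosines, MK² = KL² + LM² − 2·KL·LM·cos L = 157.03, so MK ≈ 12.531.
The bisector from L has length 2·KL·LM·cos(∠L/2)/(KL+LM) ≈ 12.778.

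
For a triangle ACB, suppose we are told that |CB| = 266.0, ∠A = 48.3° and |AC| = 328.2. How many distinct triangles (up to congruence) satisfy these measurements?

2

|AC|·sin A = 328.2·sin(48.3°) ≈ 245.
Since |AC| sin A < |CB| < |AC| (245 < 266.0 < 328.2), two triangles exist.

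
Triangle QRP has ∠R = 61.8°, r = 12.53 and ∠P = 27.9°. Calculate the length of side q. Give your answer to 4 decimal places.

The third angle is ∠Q = 180° − ∠R − ∠P = 90.30°.
Law of sines: q = r·sin Q/sin R ≈ 14.217.

14.2174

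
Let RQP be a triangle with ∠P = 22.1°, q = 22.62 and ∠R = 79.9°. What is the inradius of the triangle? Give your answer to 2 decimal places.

The third angle is ∠Q = 180° − ∠P − ∠R = 78.00°.
Law of sines: r = q·sin R/sin Q ≈ 22.767.
Law of sines: p = q·sin P/sin Q ≈ 8.7003.
Area = ½·q·r·sin P ≈ 96.876.
Semiperimeter s = (22.767+22.62+8.7003)/2 = 27.044.
Inradius = area/s = 96.876/27.044 ≈ 3.5822.

3.58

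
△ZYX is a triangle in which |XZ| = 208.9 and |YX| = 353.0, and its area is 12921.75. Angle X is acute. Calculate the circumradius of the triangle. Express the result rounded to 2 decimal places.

From area = ½·|YX|·|XZ|·sin X, we get sin X = 2·area/(|YX|·|XZ|) ≈ 0.35046.
Taking the acute solution, ∠X ≈ 20.52°.
Law of cosines then gives |ZY| ≈ 173.55.
Circumradius = |ZY|/(2 sin X) ≈ 247.6.

247.60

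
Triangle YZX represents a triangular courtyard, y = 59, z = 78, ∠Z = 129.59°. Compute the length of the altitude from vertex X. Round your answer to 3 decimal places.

h_X ≈ 45.467

Law of sines: sin Y = y·sin Z/z ≈ 0.58291.
Since z ≥ y, only the acute value applies: ∠Y ≈ 35.66°.
Then ∠X = 180° − ∠Z − ∠Y ≈ 14.75°.
Law of sines gives x = z·sin X/sin Z ≈ 25.778.
Area = ½·z·y·sin X ≈ 586.02.
The altitude from X has length 2·area/x ≈ 45.467.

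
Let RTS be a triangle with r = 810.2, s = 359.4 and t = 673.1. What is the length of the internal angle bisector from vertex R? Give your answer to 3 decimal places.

304.885

By the law of cosines, cos R = (t² + s² − r²) / (2·t·s) ≈ -0.15335, so ∠R ≈ 98.82°.
The bisector from R has length 2·t·s·cos(∠R/2)/(t+s) ≈ 304.88.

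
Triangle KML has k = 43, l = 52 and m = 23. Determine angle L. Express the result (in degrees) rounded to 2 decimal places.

By the law of cosines, cos L = (k² + m² − l²) / (2·k·m) ≈ -0.16481, so ∠L ≈ 99.49°.

∠L ≈ 99.49°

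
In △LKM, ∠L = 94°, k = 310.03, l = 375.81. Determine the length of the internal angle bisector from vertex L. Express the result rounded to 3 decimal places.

161.663

Law of sines: sin K = k·sin L/l ≈ 0.82296.
Since l ≥ k, only the acute value applies: ∠K ≈ 55.38°.
Then ∠M = 180° − ∠L − ∠K ≈ 30.62°.
Law of sines gives m = l·sin M/sin L ≈ 191.87.
The bisector from L has length 2·k·m·cos(∠L/2)/(k+m) ≈ 161.66.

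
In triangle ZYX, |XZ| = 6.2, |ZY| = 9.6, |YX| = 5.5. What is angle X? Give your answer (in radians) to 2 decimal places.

∠X ≈ 1.92 rad

By the law of cosines, cos X = (|YX|² + |XZ|² − |ZY|²) / (2·|YX|·|XZ|) ≈ -0.34413, so ∠X ≈ 1.922 rad.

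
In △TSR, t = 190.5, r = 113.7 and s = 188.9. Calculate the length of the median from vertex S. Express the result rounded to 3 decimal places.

Median from S: ½√(2·r² + 2·t² − s²) ≈ 125.25.

125.252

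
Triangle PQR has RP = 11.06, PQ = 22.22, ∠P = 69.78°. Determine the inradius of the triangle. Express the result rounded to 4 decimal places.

By the law of cosines, QR² = RP² + PQ² − 2·RP·PQ·cos P = 446.17, so QR ≈ 21.123.
Area = ½·RP·PQ·sin P ≈ 115.3.
Semiperimeter s = (21.123+11.06+22.22)/2 = 27.201.
Inradius = area/s = 115.3/27.201 ≈ 4.2389.

4.2389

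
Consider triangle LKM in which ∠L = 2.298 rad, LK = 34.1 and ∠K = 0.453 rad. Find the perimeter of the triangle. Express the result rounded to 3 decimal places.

The third angle is ∠M = π − ∠L − ∠K = 0.391 rad.
Law of sines: KM = LK·sin L/sin M ≈ 66.907.
Law of sines: ML = LK·sin K/sin M ≈ 39.199.
Semiperimeter s = (66.907+39.199+34.1)/2 = 70.103.
Perimeter = 66.907 + 39.199 + 34.1 = 140.21.

140.206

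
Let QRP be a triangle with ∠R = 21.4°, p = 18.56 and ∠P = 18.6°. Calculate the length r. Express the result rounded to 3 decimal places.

21.232

The third angle is ∠Q = 180° − ∠R − ∠P = 140.00°.
Law of sines: r = p·sin R/sin P ≈ 21.232.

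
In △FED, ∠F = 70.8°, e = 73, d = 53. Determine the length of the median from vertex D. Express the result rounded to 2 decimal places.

68.98

By the law of cosines, f² = e² + d² − 2·e·d·cos F = 5593.2, so f ≈ 74.788.
Median from D: ½√(2·f² + 2·e² − d²) ≈ 68.985.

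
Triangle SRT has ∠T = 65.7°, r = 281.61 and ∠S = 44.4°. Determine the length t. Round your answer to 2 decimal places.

273.31

The third angle is ∠R = 180° − ∠T − ∠S = 69.90°.
Law of sines: t = r·sin T/sin R ≈ 273.31.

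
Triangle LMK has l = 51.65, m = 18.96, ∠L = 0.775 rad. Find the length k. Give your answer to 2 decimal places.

Law of sines: sin M = m·sin L/l ≈ 0.25686.
Since l ≥ m, only the acute value applies: ∠M ≈ 0.260 rad.
Then ∠K = π − ∠L − ∠M ≈ 2.107 rad.
Law of sines gives k = l·sin K/sin L ≈ 63.463.

63.46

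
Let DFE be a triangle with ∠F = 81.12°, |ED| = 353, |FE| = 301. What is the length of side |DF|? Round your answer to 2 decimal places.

Law of sines: sin D = |FE|·sin F/|ED| ≈ 0.84247.
Since |ED| ≥ |FE|, only the acute value applies: ∠D ≈ 57.40°.
Then ∠E = 180° − ∠F − ∠D ≈ 41.48°.
Law of sines gives |DF| = |ED|·sin E/sin F ≈ 236.64.

236.64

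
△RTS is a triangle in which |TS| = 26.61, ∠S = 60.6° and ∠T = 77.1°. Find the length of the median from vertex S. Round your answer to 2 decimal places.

The third angle is ∠R = 180° − ∠T − ∠S = 42.30°.
Law of sines: |SR| = |TS|·sin T/sin R ≈ 38.541.
Law of sines: |RT| = |TS|·sin S/sin R ≈ 34.447.
Median from S: ½√(2·|TS|² + 2·|SR|² − |RT|²) ≈ 28.286.

m_S ≈ 28.29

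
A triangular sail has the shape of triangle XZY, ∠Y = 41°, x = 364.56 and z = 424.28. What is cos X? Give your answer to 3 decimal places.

cos X ≈ 0.529

By the law of cosines, y² = x² + z² − 2·x·z·cos Y = 79447, so y ≈ 281.86.
Law of cosines again: cos X = (z² + y² − x²)/(2·z·y) ≈ 0.52913, so ∠X ≈ 58.05°.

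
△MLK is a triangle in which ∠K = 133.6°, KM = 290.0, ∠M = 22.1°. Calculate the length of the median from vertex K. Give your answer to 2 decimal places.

The third angle is ∠L = 180° − ∠K − ∠M = 24.30°.
Law of sines: LK = KM·sin M/sin L ≈ 265.13.
Law of sines: ML = KM·sin K/sin L ≈ 510.33.
Median from K: ½√(2·LK² + 2·KM² − ML²) ≈ 109.94.

m_K ≈ 109.94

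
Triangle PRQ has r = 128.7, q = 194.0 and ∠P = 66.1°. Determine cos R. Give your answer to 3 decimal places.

cos R ≈ 0.770

By the law of cosines, p² = r² + q² − 2·r·q·cos P = 33969, so p ≈ 184.31.
Law of cosines again: cos R = (q² + p² − r²)/(2·q·p) ≈ 0.76969, so ∠R ≈ 39.67°.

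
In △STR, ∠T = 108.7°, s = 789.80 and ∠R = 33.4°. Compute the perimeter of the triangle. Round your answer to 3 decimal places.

2715.414

The third angle is ∠S = 180° − ∠T − ∠R = 37.90°.
Law of sines: t = s·sin T/sin S ≈ 1217.8.
Law of sines: r = s·sin R/sin S ≈ 707.77.
Semiperimeter p = (789.8+1217.8+707.77)/2 = 1357.7.
Perimeter = 789.8 + 1217.8 + 707.77 = 2715.4.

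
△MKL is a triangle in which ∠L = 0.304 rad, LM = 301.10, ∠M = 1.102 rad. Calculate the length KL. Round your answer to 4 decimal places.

272.3044

The third angle is ∠K = π − ∠L − ∠M = 1.736 rad.
Law of sines: KL = LM·sin M/sin K ≈ 272.3.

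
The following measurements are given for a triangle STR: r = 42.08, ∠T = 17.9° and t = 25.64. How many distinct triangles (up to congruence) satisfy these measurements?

r·sin T = 42.08·sin(17.9°) ≈ 12.93.
Since r sin T < t < r (12.93 < 25.64 < 42.08), two triangles exist.

2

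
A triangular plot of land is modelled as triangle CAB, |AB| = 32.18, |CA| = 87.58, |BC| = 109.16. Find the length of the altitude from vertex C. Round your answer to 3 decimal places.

h_C ≈ 71.990

Semiperimeter s = (32.18 + 109.16 + 87.58)/2 = 114.46.
Heron's formula: area = √(114.46·82.28·5.3·26.88) ≈ 1158.3.
The altitude from C has length 2·area/|AB| ≈ 71.99.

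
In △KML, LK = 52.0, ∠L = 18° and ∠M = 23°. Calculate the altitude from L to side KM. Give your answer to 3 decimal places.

h_L ≈ 34.115

The third angle is ∠K = 180° − ∠M − ∠L = 139.00°.
Law of sines: ML = LK·sin K/sin M ≈ 87.311.
Law of sines: KM = LK·sin L/sin M ≈ 41.125.
Area = ½·LK·ML·sin L ≈ 701.49.
The altitude from L has length 2·area/KM ≈ 34.115.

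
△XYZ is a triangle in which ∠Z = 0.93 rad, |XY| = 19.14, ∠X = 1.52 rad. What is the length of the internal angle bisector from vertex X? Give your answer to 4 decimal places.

The third angle is ∠Y = π − ∠Z − ∠X = 0.692 rad.
Law of sines: |YZ| = |XY|·sin X/sin Z ≈ 23.846.
Law of sines: |ZX| = |XY|·sin Y/sin Z ≈ 15.228.
The bisector from X has length 2·|ZX|·|XY|·cos(∠X/2)/(|ZX|+|XY|) ≈ 12.294.

t_X ≈ 12.2941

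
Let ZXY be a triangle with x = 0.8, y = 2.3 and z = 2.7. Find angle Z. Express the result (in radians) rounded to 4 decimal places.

By the law of cosines, cos Z = (x² + y² − z²) / (2·x·y) ≈ -0.36957, so ∠Z ≈ 1.949 rad.

1.9493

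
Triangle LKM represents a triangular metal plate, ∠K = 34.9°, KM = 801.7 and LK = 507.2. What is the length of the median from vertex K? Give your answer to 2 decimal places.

625.89

By the law of cosines, ML² = LK² + KM² − 2·LK·KM·cos K = 2.3299e+05, so ML ≈ 482.69.
Median from K: ½√(2·LK² + 2·KM² − ML²) ≈ 625.89.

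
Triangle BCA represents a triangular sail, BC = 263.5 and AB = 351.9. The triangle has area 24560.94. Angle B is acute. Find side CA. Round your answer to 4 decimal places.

From area = ½·AB·BC·sin B, we get sin B = 2·area/(AB·BC) ≈ 0.52976.
Taking the acute solution, ∠B ≈ 31.99°.
Law of cosines then gives CA ≈ 189.67.

189.6713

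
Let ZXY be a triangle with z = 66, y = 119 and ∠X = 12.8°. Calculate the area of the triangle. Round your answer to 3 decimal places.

Area = ½·y·z·sin X ≈ 870.02.

area ≈ 870.021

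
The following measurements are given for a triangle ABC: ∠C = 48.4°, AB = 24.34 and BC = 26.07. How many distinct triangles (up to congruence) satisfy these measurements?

BC·sin C = 26.07·sin(48.4°) ≈ 19.5.
Since BC sin C < AB < BC (19.5 < 24.34 < 26.07), two triangles exist.

2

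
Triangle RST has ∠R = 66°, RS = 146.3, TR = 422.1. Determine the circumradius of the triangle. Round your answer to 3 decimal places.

211.507

By the law of cosines, ST² = TR² + RS² − 2·TR·RS·cos R = 1.4934e+05, so ST ≈ 386.44.
Area = ½·TR·RS·sin R ≈ 28207.
Circumradius = ST/(2 sin R) ≈ 211.51.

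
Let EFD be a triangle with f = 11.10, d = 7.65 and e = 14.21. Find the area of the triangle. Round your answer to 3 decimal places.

Semiperimeter s = (14.21 + 11.1 + 7.65)/2 = 16.48.
Heron's formula: area = √(16.48·2.27·5.38·8.83) ≈ 42.156.

area ≈ 42.156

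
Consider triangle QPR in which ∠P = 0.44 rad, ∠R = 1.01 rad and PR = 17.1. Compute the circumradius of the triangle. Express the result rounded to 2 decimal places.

8.61

The third angle is ∠Q = π − ∠P − ∠R = 1.692 rad.
Law of sines: RQ = PR·sin P/sin Q ≈ 7.337.
Law of sines: QP = PR·sin R/sin Q ≈ 14.587.
Circumradius = PR/(2 sin Q) ≈ 8.6128.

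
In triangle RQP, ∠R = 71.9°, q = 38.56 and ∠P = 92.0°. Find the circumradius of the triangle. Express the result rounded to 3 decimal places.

69.524

The third angle is ∠Q = 180° − ∠P − ∠R = 16.10°.
Law of sines: r = q·sin R/sin Q ≈ 132.17.
Law of sines: p = q·sin P/sin Q ≈ 138.96.
Circumradius = q/(2 sin Q) ≈ 69.524.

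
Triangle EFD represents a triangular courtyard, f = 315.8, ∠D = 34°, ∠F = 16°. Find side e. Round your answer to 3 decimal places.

877.663

The third angle is ∠E = 180° − ∠F − ∠D = 130.00°.
Law of sines: e = f·sin E/sin F ≈ 877.66.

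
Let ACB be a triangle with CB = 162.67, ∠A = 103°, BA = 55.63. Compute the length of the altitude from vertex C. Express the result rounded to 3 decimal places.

h_C ≈ 137.249

Law of sines: sin C = BA·sin A/CB ≈ 0.33322.
Since CB ≥ BA, only the acute value applies: ∠C ≈ 19.46°.
Then ∠B = 180° − ∠A − ∠C ≈ 57.54°.
Law of sines gives AC = CB·sin B/sin A ≈ 140.86.
Area = ½·CB·BA·sin B ≈ 3817.6.
The altitude from C has length 2·area/BA ≈ 137.25.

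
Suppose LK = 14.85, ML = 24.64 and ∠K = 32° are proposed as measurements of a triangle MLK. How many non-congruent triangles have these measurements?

LK·sin K = 14.85·sin(32°) ≈ 7.869.
Since ML ≥ LK, exactly one triangle exists.

1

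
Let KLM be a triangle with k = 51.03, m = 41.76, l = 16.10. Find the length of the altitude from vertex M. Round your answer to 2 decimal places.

Semiperimeter s = (51.03 + 16.1 + 41.76)/2 = 54.445.
Heron's formula: area = √(54.445·3.415·38.345·12.685) ≈ 300.73.
The altitude from M has length 2·area/m ≈ 14.403.

14.40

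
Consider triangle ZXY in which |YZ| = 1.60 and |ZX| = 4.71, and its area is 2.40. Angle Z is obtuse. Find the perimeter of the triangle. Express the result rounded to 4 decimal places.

12.3402

From area = ½·|YZ|·|ZX|·sin Z, we get sin Z = 2·area/(|YZ|·|ZX|) ≈ 0.63694.
Taking the obtuse solution, ∠Z ≈ 140.44°.
Law of cosines then gives |XY| ≈ 6.0302.
Perimeter = 6.0302 + 1.6 + 4.71 = 12.34.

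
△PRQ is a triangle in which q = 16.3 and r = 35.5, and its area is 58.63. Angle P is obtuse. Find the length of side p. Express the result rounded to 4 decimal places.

From area = ½·r·q·sin P, we get sin P = 2·area/(r·q) ≈ 0.20264.
Taking the obtuse solution, ∠P ≈ 168.31°.
Law of cosines then gives p ≈ 51.568.

51.5677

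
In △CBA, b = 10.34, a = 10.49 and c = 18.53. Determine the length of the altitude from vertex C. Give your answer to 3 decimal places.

Semiperimeter s = (18.53 + 10.34 + 10.49)/2 = 19.68.
Heron's formula: area = √(19.68·1.15·9.34·9.19) ≈ 44.075.
The altitude from C has length 2·area/c ≈ 4.7572.

4.757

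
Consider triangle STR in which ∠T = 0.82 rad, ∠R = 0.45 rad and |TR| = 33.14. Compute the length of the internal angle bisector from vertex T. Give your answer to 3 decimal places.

The third angle is ∠S = π − ∠T − ∠R = 1.872 rad.
Law of sines: |RS| = |TR|·sin T/sin S ≈ 25.369.
Law of sines: |ST| = |TR|·sin R/sin S ≈ 15.092.
The bisector from T has length 2·|ST|·|TR|·cos(∠T/2)/(|ST|+|TR|) ≈ 19.021.

t_T ≈ 19.021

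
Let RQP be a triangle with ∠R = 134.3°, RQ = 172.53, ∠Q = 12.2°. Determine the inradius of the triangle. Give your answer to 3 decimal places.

The third angle is ∠P = 180° − ∠R − ∠Q = 33.50°.
Law of sines: QP = RQ·sin R/sin P ≈ 223.72.
Law of sines: PR = RQ·sin Q/sin P ≈ 66.058.
Area = ½·RQ·QP·sin Q ≈ 4078.4.
Semiperimeter s = (223.72+66.058+172.53)/2 = 231.15.
Inradius = area/s = 4078.4/231.15 ≈ 17.644.

17.644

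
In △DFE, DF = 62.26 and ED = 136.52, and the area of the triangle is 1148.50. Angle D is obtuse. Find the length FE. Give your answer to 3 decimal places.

197.183

From area = ½·ED·DF·sin D, we get sin D = 2·area/(ED·DF) ≈ 0.27024.
Taking the obtuse solution, ∠D ≈ 164.32°.
Law of cosines then gives FE ≈ 197.18.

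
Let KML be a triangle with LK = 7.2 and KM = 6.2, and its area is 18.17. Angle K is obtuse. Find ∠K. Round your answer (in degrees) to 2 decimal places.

From area = ½·LK·KM·sin K, we get sin K = 2·area/(LK·KM) ≈ 0.81407.
Taking the obtuse solution, ∠K ≈ 125.50°.

125.50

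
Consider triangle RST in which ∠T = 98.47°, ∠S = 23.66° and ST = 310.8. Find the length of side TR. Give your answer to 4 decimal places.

The third angle is ∠R = 180° − ∠S − ∠T = 57.87°.
Law of sines: TR = ST·sin S/sin R ≈ 147.28.

147.2842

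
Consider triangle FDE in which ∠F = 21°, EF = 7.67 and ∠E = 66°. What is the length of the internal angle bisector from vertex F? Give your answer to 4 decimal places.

7.2060

The third angle is ∠D = 180° − ∠E − ∠F = 93.00°.
Law of sines: DE = EF·sin F/sin D ≈ 2.7525.
Law of sines: FD = EF·sin E/sin D ≈ 7.0165.
The bisector from F has length 2·EF·FD·cos(∠F/2)/(EF+FD) ≈ 7.206.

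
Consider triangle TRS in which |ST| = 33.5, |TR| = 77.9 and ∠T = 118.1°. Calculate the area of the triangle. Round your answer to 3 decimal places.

Area = ½·|ST|·|TR|·sin T ≈ 1151.

area ≈ 1151.021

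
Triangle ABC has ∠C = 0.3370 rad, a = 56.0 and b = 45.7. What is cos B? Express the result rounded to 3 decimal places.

0.648

By the law of cosines, c² = a² + b² − 2·a·b·cos C = 394, so c ≈ 19.849.
Law of cosines again: cos B = (c² + a² − b²)/(2·c·a) ≈ 0.64841, so ∠B ≈ 0.8653 rad.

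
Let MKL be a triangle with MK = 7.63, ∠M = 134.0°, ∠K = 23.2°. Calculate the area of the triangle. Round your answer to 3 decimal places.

The third angle is ∠L = 180° − ∠M − ∠K = 22.80°.
Law of sines: KL = MK·sin M/sin L ≈ 14.163.
Law of sines: LM = MK·sin K/sin L ≈ 7.7565.
Area = ½·MK·KL·sin K ≈ 21.286.

21.286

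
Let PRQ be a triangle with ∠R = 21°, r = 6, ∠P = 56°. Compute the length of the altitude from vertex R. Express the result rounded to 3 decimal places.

13.524

The third angle is ∠Q = 180° − ∠P − ∠R = 103.00°.
Law of sines: p = r·sin P/sin R ≈ 13.88.
Law of sines: q = r·sin Q/sin R ≈ 16.313.
Area = ½·r·p·sin Q ≈ 40.573.
The altitude from R has length 2·area/r ≈ 13.524.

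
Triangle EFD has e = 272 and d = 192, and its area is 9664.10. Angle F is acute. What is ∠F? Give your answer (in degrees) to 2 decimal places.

∠F ≈ 21.72°

From area = ½·d·e·sin F, we get sin F = 2·area/(d·e) ≈ 0.37010.
Taking the acute solution, ∠F ≈ 21.72°.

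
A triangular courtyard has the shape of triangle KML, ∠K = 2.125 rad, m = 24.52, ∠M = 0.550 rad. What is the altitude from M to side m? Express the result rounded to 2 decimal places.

The third angle is ∠L = π − ∠K − ∠M = 0.467 rad.
Law of sines: k = m·sin K/sin M ≈ 39.89.
Law of sines: l = m·sin L/sin M ≈ 21.103.
Area = ½·m·k·sin L ≈ 220.
The altitude from M has length 2·area/m ≈ 17.944.

h_M ≈ 17.94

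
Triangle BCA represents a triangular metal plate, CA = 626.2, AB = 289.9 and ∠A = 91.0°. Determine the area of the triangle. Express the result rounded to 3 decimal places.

90753.866

Area = ½·CA·AB·sin A ≈ 90754.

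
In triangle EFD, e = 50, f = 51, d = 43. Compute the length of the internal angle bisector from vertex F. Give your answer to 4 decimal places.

t_F ≈ 38.7741

By the law of cosines, cos F = (d² + e² − f²) / (2·d·e) ≈ 0.40651, so ∠F ≈ 66.01°.
The bisector from F has length 2·d·e·cos(∠F/2)/(d+e) ≈ 38.774.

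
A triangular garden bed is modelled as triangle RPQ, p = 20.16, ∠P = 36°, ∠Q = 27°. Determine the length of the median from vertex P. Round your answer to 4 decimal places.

The third angle is ∠R = 180° − ∠P − ∠Q = 117.00°.
Law of sines: r = p·sin R/sin P ≈ 30.56.
Law of sines: q = p·sin Q/sin P ≈ 15.571.
Median from P: ½√(2·q² + 2·r² − p²) ≈ 22.059.

m_P ≈ 22.0585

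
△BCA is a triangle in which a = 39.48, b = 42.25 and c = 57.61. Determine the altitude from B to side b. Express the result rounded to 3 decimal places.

h_B ≈ 39.479

Semiperimeter s = (42.25 + 57.61 + 39.48)/2 = 69.67.
Heron's formula: area = √(69.67·27.42·12.06·30.19) ≈ 833.99.
The altitude from B has length 2·area/b ≈ 39.479.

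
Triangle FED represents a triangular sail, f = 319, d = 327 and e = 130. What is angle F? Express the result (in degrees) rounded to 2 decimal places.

∠F ≈ 74.96°

By the law of cosines, cos F = (e² + d² − f²) / (2·e·d) ≈ 0.25956, so ∠F ≈ 74.96°.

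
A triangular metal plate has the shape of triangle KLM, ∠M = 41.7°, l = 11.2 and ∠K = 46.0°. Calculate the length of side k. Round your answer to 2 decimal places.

The third angle is ∠L = 180° − ∠M − ∠K = 92.30°.
Law of sines: k = l·sin K/sin L ≈ 8.0631.

8.06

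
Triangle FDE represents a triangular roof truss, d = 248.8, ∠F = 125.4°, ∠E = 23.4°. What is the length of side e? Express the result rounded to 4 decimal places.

190.7437

The third angle is ∠D = 180° − ∠E − ∠F = 31.20°.
Law of sines: e = d·sin E/sin D ≈ 190.74.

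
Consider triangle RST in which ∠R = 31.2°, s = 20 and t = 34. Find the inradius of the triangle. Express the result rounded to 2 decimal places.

4.77

By the law of cosines, r² = s² + t² − 2·s·t·cos R = 392.7, so r ≈ 19.817.
Area = ½·s·t·sin R ≈ 176.13.
Semiperimeter p = (19.817+20+34)/2 = 36.908.
Inradius = area/p = 176.13/36.908 ≈ 4.7721.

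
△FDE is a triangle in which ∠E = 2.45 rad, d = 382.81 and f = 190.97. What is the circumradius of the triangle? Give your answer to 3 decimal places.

By the law of cosines, e² = f² + d² − 2·f·d·cos E = 2.9563e+05, so e ≈ 543.72.
Area = ½·f·d·sin E ≈ 23312.
Circumradius = e/(2 sin E) ≈ 426.27.

R ≈ 426.268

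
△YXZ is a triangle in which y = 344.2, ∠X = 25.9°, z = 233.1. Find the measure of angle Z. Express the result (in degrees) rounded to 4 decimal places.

By the law of cosines, x² = z² + y² − 2·z·y·cos X = 28461, so x ≈ 168.7.
Law of cosines again: cos Z = (y² + x² − z²)/(2·y·x) ≈ 0.79734, so ∠Z ≈ 37.12°.

∠Z ≈ 37.1236°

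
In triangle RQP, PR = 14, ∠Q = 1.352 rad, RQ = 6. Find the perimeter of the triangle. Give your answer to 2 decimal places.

Law of sines: sin P = RQ·sin Q/PR ≈ 0.41835.
Since PR ≥ RQ, only the acute value applies: ∠P ≈ 0.432 rad.
Then ∠R = π − ∠Q − ∠P ≈ 1.358 rad.
Law of sines gives QP = PR·sin R/sin Q ≈ 14.018.
Semiperimeter s = (14.018+14+6)/2 = 17.009.
Perimeter = 14.018 + 14 + 6 = 34.018.

34.02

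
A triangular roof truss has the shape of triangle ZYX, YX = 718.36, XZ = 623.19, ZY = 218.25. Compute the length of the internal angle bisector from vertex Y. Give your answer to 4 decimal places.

By the law of cosines, cos Y = (ZY² + YX² − XZ²) / (2·ZY·YX) ≈ 0.55908, so ∠Y ≈ 56.01°.
The bisector from Y has length 2·ZY·YX·cos(∠Y/2)/(ZY+YX) ≈ 295.59.

t_Y ≈ 295.5883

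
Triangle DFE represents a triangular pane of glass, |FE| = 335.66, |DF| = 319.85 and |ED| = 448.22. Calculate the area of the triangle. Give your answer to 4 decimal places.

53565.0484

Semiperimeter s = (335.66 + 448.22 + 319.85)/2 = 551.87.
Heron's formula: area = √(551.87·216.2·103.64·232.01) ≈ 53565.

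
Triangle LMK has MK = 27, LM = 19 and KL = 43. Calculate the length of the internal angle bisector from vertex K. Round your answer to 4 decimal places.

32.7943

By the law of cosines, cos K = (MK² + KL² − LM²) / (2·MK·KL) ≈ 0.95478, so ∠K ≈ 17.30°.
The bisector from K has length 2·MK·KL·cos(∠K/2)/(MK+KL) ≈ 32.794.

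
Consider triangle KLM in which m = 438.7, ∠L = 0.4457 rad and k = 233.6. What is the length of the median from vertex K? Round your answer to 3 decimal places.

By the law of cosines, l² = m² + k² − 2·m·k·cos L = 62089, so l ≈ 249.18.
Median from K: ½√(2·l² + 2·m² − k²) ≈ 337.09.

m_K ≈ 337.092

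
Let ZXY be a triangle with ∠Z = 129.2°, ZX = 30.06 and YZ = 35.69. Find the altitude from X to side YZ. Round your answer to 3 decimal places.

By the law of cosines, XY² = YZ² + ZX² − 2·YZ·ZX·cos Z = 3533.5, so XY ≈ 59.443.
Area = ½·YZ·ZX·sin Z ≈ 415.7.
The altitude from X has length 2·area/YZ ≈ 23.295.

h_X ≈ 23.295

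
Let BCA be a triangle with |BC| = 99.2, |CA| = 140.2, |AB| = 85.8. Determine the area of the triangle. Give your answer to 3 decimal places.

Semiperimeter s = (140.2 + 85.8 + 99.2)/2 = 162.6.
Heron's formula: area = √(162.6·22.4·76.8·63.4) ≈ 4211.2.

area ≈ 4211.235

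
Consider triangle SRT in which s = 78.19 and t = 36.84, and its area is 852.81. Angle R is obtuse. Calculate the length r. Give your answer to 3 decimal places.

110.061

From area = ½·t·s·sin R, we get sin R = 2·area/(t·s) ≈ 0.59212.
Taking the obtuse solution, ∠R ≈ 143.69°.
Law of cosines then gives r ≈ 110.06.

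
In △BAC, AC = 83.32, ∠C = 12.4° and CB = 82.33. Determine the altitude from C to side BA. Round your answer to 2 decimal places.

By the law of cosines, BA² = AC² + CB² − 2·AC·CB·cos C = 321.02, so BA ≈ 17.917.
Area = ½·AC·CB·sin C ≈ 736.51.
The altitude from C has length 2·area/BA ≈ 82.213.

82.21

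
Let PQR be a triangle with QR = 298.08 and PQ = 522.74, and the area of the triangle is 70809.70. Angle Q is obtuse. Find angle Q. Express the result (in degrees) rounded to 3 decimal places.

114.650

From area = ½·PQ·QR·sin Q, we get sin Q = 2·area/(PQ·QR) ≈ 0.90888.
Taking the obtuse solution, ∠Q ≈ 114.65°.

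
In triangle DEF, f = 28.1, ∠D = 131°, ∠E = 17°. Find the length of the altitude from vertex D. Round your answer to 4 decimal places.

h_D ≈ 8.2156

The third angle is ∠F = 180° − ∠D − ∠E = 32.00°.
Law of sines: d = f·sin D/sin F ≈ 40.02.
Law of sines: e = f·sin E/sin F ≈ 15.504.
Area = ½·f·d·sin E ≈ 164.39.
The altitude from D has length 2·area/d ≈ 8.2156.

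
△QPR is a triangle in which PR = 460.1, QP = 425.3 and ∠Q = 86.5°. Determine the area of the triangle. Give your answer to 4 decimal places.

area ≈ 43173.8251

Law of sines: sin R = QP·sin Q/PR ≈ 0.92264.
Since PR ≥ QP, only the acute value applies: ∠R ≈ 67.32°.
Then ∠P = 180° − ∠Q − ∠R ≈ 26.18°.
Law of sines gives RQ = PR·sin P/sin Q ≈ 203.41.
Area = ½·PR·QP·sin P ≈ 43174.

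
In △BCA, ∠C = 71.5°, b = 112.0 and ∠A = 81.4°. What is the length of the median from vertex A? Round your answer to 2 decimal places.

136.67

The third angle is ∠B = 180° − ∠C − ∠A = 27.10°.
Law of sines: c = b·sin C/sin B ≈ 233.15.
Law of sines: a = b·sin A/sin B ≈ 243.1.
Median from A: ½√(2·b² + 2·c² − a²) ≈ 136.67.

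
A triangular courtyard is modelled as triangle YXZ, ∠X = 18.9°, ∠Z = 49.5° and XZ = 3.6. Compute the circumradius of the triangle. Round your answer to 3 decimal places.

The third angle is ∠Y = 180° − ∠X − ∠Z = 111.60°.
Law of sines: ZY = XZ·sin X/sin Y ≈ 1.2542.
Law of sines: YX = XZ·sin Z/sin Y ≈ 2.9442.
Circumradius = XZ/(2 sin Y) ≈ 1.9359.

R ≈ 1.936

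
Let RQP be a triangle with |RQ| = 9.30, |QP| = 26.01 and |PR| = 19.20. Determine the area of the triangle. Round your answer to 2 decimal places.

Semiperimeter s = (26.01 + 19.2 + 9.3)/2 = 27.255.
Heron's formula: area = √(27.255·1.245·8.055·17.955) ≈ 70.054.

area ≈ 70.05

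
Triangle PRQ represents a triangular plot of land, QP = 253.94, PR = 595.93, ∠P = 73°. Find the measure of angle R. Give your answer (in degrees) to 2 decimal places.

By the law of cosines, RQ² = QP² + PR² − 2·QP·PR·cos P = 3.3113e+05, so RQ ≈ 575.44.
Law of cosines again: cos R = (PR² + RQ² − QP²)/(2·PR·RQ) ≈ 0.90659, so ∠R ≈ 24.96°.

24.96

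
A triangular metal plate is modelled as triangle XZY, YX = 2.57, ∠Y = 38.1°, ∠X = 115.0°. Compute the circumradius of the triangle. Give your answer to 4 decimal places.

The third angle is ∠Z = 180° − ∠Y − ∠X = 26.90°.
Law of sines: ZY = YX·sin X/sin Z ≈ 5.1482.
Law of sines: XZ = YX·sin Y/sin Z ≈ 3.505.
Circumradius = YX/(2 sin Z) ≈ 2.8402.

R ≈ 2.8402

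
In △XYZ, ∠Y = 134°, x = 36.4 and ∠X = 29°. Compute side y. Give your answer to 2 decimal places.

54.01

The third angle is ∠Z = 180° − ∠X − ∠Y = 17.00°.
Law of sines: y = x·sin Y/sin X ≈ 54.009.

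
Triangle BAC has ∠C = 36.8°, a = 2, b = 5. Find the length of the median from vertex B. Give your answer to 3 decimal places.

By the law of cosines, c² = b² + a² − 2·b·a·cos C = 12.985, so c ≈ 3.6035.
Median from B: ½√(2·a² + 2·c² − b²) ≈ 1.4976.

1.498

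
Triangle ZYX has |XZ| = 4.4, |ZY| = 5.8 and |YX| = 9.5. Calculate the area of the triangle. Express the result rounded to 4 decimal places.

Semiperimeter s = (9.5 + 4.4 + 5.8)/2 = 9.85.
Heron's formula: area = √(9.85·0.35·5.45·4.05) ≈ 8.7232.

area ≈ 8.7232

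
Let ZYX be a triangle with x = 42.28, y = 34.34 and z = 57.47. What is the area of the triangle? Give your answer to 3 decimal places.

area ≈ 721.072

Semiperimeter s = (57.47 + 34.34 + 42.28)/2 = 67.045.
Heron's formula: area = √(67.045·9.575·32.705·24.765) ≈ 721.07.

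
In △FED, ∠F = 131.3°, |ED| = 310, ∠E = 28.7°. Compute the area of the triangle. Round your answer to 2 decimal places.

The third angle is ∠D = 180° − ∠F − ∠E = 20.00°.
Law of sines: |DF| = |ED|·sin E/sin F ≈ 198.16.
Law of sines: |FE| = |ED|·sin D/sin F ≈ 141.13.
Area = ½·|ED|·|DF|·sin D ≈ 10505.

area ≈ 10504.99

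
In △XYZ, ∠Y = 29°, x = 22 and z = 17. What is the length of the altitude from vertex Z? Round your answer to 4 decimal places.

By the law of cosines, y² = z² + x² − 2·z·x·cos Y = 118.78, so y ≈ 10.899.
Area = ½·z·x·sin Y ≈ 90.659.
The altitude from Z has length 2·area/z ≈ 10.666.

h_Z ≈ 10.6658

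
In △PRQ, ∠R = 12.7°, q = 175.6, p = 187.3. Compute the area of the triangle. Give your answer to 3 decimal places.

Area = ½·q·p·sin R ≈ 3615.4.

area ≈ 3615.358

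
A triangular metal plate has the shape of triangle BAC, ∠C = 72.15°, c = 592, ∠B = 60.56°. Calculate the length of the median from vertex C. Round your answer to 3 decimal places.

The third angle is ∠A = 180° − ∠C − ∠B = 47.29°.
Law of sines: b = c·sin B/sin C ≈ 541.63.
Law of sines: a = c·sin A/sin C ≈ 457.
Median from C: ½√(2·b² + 2·a² − c²) ≈ 404.34.

m_C ≈ 404.337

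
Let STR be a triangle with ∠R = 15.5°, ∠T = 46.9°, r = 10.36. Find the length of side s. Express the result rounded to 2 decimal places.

34.36

The third angle is ∠S = 180° − ∠T − ∠R = 117.60°.
Law of sines: s = r·sin S/sin R ≈ 34.355.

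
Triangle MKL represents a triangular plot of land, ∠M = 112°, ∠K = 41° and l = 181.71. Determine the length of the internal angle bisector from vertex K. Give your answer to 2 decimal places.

The third angle is ∠L = 180° − ∠M − ∠K = 27.00°.
Law of sines: m = l·sin M/sin L ≈ 371.11.
Law of sines: k = l·sin K/sin L ≈ 262.59.
The bisector from K has length 2·l·m·cos(∠K/2)/(l+m) ≈ 228.51.

t_K ≈ 228.51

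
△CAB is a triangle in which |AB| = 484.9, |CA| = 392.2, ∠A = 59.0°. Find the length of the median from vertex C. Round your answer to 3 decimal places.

338.606

By the law of cosines, |BC|² = |CA|² + |AB|² − 2·|CA|·|AB|·cos A = 1.9305e+05, so |BC| ≈ 439.38.
Median from C: ½√(2·|BC|² + 2·|CA|² − |AB|²) ≈ 338.61.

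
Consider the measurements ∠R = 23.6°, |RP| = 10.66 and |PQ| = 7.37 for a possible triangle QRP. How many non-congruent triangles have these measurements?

2

|RP|·sin R = 10.66·sin(23.6°) ≈ 4.268.
Since |RP| sin R < |PQ| < |RP| (4.268 < 7.37 < 10.66), two triangles exist.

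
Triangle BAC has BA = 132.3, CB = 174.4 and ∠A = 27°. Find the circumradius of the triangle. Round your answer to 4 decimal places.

Law of sines: sin C = BA·sin A/CB ≈ 0.34440.
Since CB ≥ BA, only the acute value applies: ∠C ≈ 20.15°.
Then ∠B = 180° − ∠A − ∠C ≈ 132.85°.
Law of sines gives AC = CB·sin B/sin A ≈ 281.61.
Circumradius = CB/(2 sin A) ≈ 192.07.

R ≈ 192.0745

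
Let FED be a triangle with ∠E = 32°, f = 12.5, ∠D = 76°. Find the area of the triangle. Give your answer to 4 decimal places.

42.2374

The third angle is ∠F = 180° − ∠E − ∠D = 72.00°.
Law of sines: e = f·sin E/sin F ≈ 6.9649.
Law of sines: d = f·sin D/sin F ≈ 12.753.
Area = ½·f·e·sin D ≈ 42.237.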